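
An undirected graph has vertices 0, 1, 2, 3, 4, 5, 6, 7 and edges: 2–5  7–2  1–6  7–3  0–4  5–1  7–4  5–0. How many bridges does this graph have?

3

The edges on the cycle 7-2-5-0-4-7 are not bridges since each lies on that cycle.
But removing 5–1 disconnects 5 from 1; removing 7–3 disconnects 7 from 3; removing 1–6 disconnects 1 from 6 — these are bridges.
That makes 3 bridges.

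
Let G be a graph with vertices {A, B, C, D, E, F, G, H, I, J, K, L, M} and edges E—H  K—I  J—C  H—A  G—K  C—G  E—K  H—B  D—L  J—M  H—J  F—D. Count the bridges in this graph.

The edges on the cycle E-H-J-C-G-K-E are not bridges since each lies on that cycle.
But removing H—A disconnects H from A; removing D—L disconnects D from L; removing J—M disconnects J from M; removing B—H disconnects B from H — these are bridges.
In total 6 edges are bridges.

6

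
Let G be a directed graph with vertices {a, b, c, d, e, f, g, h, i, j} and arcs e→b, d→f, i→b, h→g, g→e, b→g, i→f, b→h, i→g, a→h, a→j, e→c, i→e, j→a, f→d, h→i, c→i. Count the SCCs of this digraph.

{b, c, e, g, h, i} are all mutually reachable — one SCC of size 6.
{d, f} are all mutually reachable — one SCC of size 2.
{a, j} are all mutually reachable — one SCC of size 2.
That gives 3 strongly connected components.

3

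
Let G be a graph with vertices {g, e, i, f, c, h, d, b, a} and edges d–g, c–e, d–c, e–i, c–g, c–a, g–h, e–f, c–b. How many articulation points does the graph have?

3

Removing c increases the component count from 1 to 4, so c is a cut vertex.
Removing e increases the component count from 1 to 3, so e is a cut vertex.
Removing g increases the component count from 1 to 2, so g is a cut vertex.
By contrast removing d leaves 1 component; it is not a cut vertex. No other vertex is a cut vertex either.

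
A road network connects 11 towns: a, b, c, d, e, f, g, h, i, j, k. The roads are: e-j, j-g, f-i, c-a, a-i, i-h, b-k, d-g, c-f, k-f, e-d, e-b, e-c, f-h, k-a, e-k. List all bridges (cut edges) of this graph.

The edges on the cycle e-b-k-e are not bridges since each lies on that cycle.
Every edge lies on some cycle, so there are no bridges.

none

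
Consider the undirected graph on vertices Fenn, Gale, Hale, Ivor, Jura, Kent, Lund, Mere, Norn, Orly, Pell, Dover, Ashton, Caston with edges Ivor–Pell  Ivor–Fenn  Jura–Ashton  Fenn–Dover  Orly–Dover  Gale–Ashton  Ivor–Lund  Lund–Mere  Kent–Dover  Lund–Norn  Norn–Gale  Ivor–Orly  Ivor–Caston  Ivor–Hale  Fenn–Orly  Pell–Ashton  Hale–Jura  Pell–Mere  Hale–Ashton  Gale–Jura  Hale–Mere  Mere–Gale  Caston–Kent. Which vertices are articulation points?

Removing Ivor increases the component count from 1 to 2, so Ivor is a cut vertex.
By contrast removing Mere leaves 1 component; it is not a cut vertex. No other vertex is a cut vertex either.

Ivor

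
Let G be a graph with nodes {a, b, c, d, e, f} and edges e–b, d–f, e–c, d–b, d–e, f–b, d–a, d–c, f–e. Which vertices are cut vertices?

Removing d increases the component count from 1 to 2, so d is a cut vertex.
By contrast removing b leaves 1 component; it is not a cut vertex. No other vertex is a cut vertex either.

d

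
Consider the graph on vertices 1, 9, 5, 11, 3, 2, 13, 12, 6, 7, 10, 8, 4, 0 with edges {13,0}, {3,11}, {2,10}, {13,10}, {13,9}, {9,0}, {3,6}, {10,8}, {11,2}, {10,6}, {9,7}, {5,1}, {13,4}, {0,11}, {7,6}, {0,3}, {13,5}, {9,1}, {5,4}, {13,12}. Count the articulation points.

2

Removing 10 increases the component count from 1 to 2, so 10 is a cut vertex.
Removing 13 increases the component count from 1 to 2, so 13 is a cut vertex.
By contrast removing 7 leaves 1 component; it is not a cut vertex. No other vertex is a cut vertex either.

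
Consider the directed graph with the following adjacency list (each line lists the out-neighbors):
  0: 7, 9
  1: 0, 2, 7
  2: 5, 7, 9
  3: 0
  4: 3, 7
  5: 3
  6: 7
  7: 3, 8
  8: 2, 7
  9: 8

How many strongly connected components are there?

{0, 2, 3, 5, 7, 8, 9} are all mutually reachable — one SCC of size 7.
{4} is an SCC by itself.
{1} is an SCC by itself.
{6} is an SCC by itself.
That gives 4 strongly connected components.

4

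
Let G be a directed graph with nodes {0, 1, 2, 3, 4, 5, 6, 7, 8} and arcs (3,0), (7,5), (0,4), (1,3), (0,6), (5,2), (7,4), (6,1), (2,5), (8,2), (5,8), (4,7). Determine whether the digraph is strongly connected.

No

There is no directed path from 5 to 1, so the graph is not strongly connected.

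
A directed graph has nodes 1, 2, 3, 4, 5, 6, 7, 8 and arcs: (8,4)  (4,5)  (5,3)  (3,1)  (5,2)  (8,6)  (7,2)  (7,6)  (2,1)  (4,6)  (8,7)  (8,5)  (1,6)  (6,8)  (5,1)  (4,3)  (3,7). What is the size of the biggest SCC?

8

{1, 2, 3, 4, 5, 6, 7, 8} are all mutually reachable — one SCC of size 8.
The largest has 8 vertices.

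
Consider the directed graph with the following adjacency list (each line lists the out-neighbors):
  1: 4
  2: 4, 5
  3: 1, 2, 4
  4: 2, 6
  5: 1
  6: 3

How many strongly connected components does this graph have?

1

{1, 2, 3, 4, 5, 6} are all mutually reachable — one SCC of size 6.
That gives 1 strongly connected component.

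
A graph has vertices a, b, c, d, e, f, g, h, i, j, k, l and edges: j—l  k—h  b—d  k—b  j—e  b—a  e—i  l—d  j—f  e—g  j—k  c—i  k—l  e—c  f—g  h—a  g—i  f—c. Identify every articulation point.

j

Removing j increases the component count from 1 to 2, so j is a cut vertex.
By contrast removing g leaves 1 component; it is not a cut vertex. No other vertex is a cut vertex either.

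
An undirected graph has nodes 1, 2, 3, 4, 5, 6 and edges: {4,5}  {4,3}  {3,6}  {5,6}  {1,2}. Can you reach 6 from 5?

Yes

From 5 we can reach 3, 4, 5, 6, which includes 6.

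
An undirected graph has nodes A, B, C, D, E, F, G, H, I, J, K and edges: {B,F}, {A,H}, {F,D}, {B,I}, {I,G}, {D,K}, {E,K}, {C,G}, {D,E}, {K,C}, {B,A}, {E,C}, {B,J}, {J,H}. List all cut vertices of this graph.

Removing B increases the component count from 1 to 2, so B is a cut vertex.
By contrast removing E leaves 1 component; it is not a cut vertex. No other vertex is a cut vertex either.

B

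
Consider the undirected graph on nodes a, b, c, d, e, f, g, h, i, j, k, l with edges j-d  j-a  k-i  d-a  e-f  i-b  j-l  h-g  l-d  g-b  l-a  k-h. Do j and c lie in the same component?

No

The component containing j is {a, d, j, l}, and c is not in it.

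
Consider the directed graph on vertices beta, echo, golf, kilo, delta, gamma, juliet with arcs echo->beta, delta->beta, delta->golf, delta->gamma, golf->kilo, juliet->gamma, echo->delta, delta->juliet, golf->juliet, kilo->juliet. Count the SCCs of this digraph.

7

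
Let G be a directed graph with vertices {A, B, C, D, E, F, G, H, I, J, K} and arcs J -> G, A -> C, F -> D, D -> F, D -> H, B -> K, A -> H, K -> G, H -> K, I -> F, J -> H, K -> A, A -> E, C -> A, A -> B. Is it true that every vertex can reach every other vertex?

No

There is no directed path from G to H, so the graph is not strongly connected.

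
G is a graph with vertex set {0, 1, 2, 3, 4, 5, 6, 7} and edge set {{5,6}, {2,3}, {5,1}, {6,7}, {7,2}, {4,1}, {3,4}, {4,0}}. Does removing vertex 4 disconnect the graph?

Yes

Deleting 4 raises the number of components from 1 to 2, so 4 is a cut vertex.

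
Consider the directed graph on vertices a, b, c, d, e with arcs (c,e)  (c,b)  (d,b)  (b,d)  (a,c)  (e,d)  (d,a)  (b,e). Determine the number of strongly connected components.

1

{a, b, c, d, e} are all mutually reachable — one SCC of size 5.
That gives 1 strongly connected component.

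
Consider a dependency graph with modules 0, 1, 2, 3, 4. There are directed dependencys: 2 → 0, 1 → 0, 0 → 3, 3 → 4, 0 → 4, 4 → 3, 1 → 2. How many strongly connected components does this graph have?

{3, 4} are all mutually reachable — one SCC of size 2.
{1} is an SCC by itself.
{0} is an SCC by itself.
{2} is an SCC by itself.
That gives 4 strongly connected components.

4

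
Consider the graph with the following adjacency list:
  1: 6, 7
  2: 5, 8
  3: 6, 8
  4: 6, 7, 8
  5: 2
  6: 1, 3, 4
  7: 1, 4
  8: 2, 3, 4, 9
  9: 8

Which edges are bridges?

2-5, 2-8, 8-9

The edges on the cycle 4-8-3-6-4 are not bridges since each lies on that cycle.
But removing 8-9 disconnects 8 from 9; removing 8-2 disconnects 8 from 2; removing 5-2 disconnects 5 from 2 — these are bridges.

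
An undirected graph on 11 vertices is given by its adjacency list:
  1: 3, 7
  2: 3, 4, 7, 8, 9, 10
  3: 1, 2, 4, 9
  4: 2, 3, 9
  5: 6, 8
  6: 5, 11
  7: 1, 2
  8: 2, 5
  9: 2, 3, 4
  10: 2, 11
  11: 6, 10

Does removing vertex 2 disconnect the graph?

Deleting 2 raises the number of components from 1 to 2, so 2 is a cut vertex.

Yes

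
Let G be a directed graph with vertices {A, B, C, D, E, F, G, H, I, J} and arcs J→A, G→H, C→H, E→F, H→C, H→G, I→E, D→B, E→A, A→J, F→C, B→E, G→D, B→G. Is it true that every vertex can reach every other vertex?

There is no directed path from J to I, so the graph is not strongly connected.

No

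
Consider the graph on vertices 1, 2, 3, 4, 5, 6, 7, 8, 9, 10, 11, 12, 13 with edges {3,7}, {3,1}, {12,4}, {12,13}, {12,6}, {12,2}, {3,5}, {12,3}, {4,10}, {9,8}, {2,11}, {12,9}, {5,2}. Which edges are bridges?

1-3, 10-4, 11-2, 12-13, 12-4, 12-6, 12-9, 3-7, 8-9

The edges on the cycle 12-3-5-2-12 are not bridges since each lies on that cycle.
But removing 3–1 disconnects 3 from 1; removing 12–13 disconnects 12 from 13; removing 12–6 disconnects 12 from 6; removing 12–9 disconnects 12 from 9 — these are bridges.
In total 9 edges are bridges.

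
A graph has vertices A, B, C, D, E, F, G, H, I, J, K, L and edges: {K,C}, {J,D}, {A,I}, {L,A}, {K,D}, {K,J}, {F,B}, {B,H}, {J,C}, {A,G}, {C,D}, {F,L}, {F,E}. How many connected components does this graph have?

2

Starting from C we can reach C, D, J, K. That is one component of size 4.
Starting from A we can reach A, B, E, F, G, H, I, L. That is one component of size 8.
Total: 2 components.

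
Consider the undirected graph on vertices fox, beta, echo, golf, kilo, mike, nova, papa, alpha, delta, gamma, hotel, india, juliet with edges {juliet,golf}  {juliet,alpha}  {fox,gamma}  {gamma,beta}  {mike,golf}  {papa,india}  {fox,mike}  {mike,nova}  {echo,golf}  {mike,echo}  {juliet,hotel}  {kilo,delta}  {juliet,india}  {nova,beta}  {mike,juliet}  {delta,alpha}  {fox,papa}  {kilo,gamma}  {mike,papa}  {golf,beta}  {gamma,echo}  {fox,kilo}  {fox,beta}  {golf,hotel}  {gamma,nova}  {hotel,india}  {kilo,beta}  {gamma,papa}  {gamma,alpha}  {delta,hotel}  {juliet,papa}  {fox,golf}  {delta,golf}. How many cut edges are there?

0

The edges on the cycle kilo-gamma-nova-beta-golf-delta-kilo are not bridges since each lies on that cycle.
Every edge lies on some cycle, so there are no bridges.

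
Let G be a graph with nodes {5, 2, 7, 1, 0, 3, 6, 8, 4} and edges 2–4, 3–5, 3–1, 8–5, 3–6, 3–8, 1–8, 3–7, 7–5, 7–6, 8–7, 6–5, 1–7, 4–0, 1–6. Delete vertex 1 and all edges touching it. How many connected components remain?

2

With 1 gone, the remaining components are: {0, 2, 4}; {3, 5, 6, 7, 8}.
That is 2 components.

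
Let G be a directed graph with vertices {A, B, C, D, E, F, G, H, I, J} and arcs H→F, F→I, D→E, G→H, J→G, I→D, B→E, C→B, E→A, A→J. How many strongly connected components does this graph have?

3

{A, D, E, F, G, H, I, J} are all mutually reachable — one SCC of size 8.
{C} is an SCC by itself.
{B} is an SCC by itself.
That gives 3 strongly connected components.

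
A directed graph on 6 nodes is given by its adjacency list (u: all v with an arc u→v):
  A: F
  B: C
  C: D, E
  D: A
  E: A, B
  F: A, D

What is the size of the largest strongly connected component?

3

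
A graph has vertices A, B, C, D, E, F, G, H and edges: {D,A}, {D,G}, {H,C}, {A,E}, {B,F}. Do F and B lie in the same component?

Yes

From F we can reach B, F, which includes B.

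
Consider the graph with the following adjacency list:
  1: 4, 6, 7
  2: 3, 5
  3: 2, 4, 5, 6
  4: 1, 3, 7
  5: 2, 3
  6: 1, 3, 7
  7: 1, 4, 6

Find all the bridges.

The edges on the cycle 3-5-2-3 are not bridges since each lies on that cycle.
Every edge lies on some cycle, so there are no bridges.

none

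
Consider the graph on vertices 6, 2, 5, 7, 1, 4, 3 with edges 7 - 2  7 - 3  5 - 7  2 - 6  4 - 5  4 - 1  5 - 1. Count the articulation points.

Removing 2 increases the component count from 1 to 2, so 2 is a cut vertex.
Removing 5 increases the component count from 1 to 2, so 5 is a cut vertex.
Removing 7 increases the component count from 1 to 3, so 7 is a cut vertex.
By contrast removing 4 leaves 1 component; it is not a cut vertex. No other vertex is a cut vertex either.

3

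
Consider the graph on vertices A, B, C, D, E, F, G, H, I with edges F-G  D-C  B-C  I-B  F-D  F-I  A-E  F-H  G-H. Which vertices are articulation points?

Removing F increases the component count from 2 to 3, so F is a cut vertex.
By contrast removing A leaves 2 components; it is not a cut vertex. No other vertex is a cut vertex either.

F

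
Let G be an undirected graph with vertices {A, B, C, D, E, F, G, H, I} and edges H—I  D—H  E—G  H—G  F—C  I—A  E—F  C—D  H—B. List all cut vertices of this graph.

H, I

Removing H increases the component count from 1 to 3, so H is a cut vertex.
Removing I increases the component count from 1 to 2, so I is a cut vertex.
By contrast removing G leaves 1 component; it is not a cut vertex. No other vertex is a cut vertex either.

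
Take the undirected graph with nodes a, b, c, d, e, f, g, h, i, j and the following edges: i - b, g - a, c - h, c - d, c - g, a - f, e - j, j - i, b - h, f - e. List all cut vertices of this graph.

Removing c increases the component count from 1 to 2, so c is a cut vertex.
By contrast removing d leaves 1 component; it is not a cut vertex. No other vertex is a cut vertex either.

c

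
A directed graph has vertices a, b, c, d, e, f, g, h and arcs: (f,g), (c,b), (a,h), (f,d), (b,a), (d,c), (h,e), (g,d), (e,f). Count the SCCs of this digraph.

1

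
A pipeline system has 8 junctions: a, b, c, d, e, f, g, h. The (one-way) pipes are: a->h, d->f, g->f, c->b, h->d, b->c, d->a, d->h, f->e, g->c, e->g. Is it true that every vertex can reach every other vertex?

No

There is no directed path from c to e, so the graph is not strongly connected.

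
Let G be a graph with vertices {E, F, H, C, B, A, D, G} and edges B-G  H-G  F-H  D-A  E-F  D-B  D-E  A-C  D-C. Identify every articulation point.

D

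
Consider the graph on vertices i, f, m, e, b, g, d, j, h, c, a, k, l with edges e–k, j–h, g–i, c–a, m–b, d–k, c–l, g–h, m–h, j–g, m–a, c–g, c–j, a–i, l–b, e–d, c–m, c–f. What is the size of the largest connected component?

10

Starting from d we can reach d, e, k. That is one component of size 3.
Starting from a we can reach a, b, c, f, g, h, i, j, l, m. That is one component of size 10.
The largest has 10 vertices.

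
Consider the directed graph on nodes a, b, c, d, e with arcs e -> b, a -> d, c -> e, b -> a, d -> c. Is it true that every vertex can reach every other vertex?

From d we can reach every vertex (a, b, c, d, e), and every vertex can reach d (a, b, c, d, e). So the whole graph is one strongly connected component.

Yes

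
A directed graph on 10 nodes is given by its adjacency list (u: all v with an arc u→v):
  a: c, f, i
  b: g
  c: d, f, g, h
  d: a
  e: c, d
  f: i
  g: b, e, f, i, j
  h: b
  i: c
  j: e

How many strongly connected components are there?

1

{a, b, c, d, e, f, g, h, i, j} are all mutually reachable — one SCC of size 10.
That gives 1 strongly connected component.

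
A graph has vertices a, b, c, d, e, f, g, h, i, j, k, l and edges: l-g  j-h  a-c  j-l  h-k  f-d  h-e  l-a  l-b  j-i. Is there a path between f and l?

No

The component containing f is {d, f}, and l is not in it.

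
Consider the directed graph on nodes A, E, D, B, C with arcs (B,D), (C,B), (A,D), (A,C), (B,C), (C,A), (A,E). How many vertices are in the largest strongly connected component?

{A, B, C} are all mutually reachable — one SCC of size 3.
{D} is an SCC by itself.
{E} is an SCC by itself.
The largest has 3 vertices.

3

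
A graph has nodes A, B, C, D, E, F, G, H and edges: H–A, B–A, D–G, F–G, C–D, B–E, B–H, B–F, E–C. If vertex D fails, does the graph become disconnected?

No

Deleting D leaves 1 component (was 1) (its neighbors C, G remain connected to each other), so D is not a cut vertex.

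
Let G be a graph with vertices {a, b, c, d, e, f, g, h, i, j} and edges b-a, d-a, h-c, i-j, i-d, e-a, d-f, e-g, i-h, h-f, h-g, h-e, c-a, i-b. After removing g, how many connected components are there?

With g gone, the remaining components are: {a, b, c, d, e, f, h, i, j}.
That is 1 component.

1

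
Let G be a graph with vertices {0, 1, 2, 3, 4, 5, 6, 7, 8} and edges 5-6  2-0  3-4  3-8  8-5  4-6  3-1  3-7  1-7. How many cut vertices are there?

Removing 3 increases the component count from 2 to 3, so 3 is a cut vertex.
By contrast removing 4 leaves 2 components; it is not a cut vertex. No other vertex is a cut vertex either.

1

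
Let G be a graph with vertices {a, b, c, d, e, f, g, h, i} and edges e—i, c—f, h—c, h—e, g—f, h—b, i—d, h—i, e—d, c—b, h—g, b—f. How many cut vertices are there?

1

Removing h increases the component count from 2 to 3, so h is a cut vertex.
By contrast removing e leaves 2 components; it is not a cut vertex. No other vertex is a cut vertex either.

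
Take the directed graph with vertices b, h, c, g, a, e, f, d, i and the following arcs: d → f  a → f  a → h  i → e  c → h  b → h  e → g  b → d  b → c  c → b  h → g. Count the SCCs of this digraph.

8

{b, c} are all mutually reachable — one SCC of size 2.
{a} is an SCC by itself.
{h} is an SCC by itself.
{f} is an SCC by itself.
{e} is an SCC by itself.
(and 3 more singleton SCCs)
That gives 8 strongly connected components.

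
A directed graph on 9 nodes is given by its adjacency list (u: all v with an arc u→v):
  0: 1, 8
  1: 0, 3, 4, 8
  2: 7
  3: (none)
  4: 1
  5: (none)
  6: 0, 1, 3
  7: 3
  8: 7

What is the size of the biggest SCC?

3

{0, 1, 4} are all mutually reachable — one SCC of size 3.
{2} is an SCC by itself.
{6} is an SCC by itself.
{3} is an SCC by itself.
{5} is an SCC by itself.
(and 2 more singleton SCCs)
The largest has 3 vertices.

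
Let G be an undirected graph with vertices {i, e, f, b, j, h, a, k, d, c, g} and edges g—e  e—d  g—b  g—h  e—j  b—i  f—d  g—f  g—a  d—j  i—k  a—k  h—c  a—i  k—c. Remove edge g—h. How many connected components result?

1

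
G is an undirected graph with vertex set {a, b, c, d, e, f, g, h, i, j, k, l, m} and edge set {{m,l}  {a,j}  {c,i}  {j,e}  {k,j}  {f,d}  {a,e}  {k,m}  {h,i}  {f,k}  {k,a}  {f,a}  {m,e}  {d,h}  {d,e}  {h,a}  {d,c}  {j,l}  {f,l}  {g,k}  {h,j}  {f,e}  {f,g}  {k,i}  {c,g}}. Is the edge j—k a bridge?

After removing j—k, the path j-a-k still connects them, so the edge is not a bridge.

No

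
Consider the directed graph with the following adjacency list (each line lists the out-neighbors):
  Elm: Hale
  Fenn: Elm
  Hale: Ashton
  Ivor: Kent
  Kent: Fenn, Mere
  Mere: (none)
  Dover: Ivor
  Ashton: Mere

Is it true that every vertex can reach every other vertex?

No

There is no directed path from Ivor to Dover, so the graph is not strongly connected.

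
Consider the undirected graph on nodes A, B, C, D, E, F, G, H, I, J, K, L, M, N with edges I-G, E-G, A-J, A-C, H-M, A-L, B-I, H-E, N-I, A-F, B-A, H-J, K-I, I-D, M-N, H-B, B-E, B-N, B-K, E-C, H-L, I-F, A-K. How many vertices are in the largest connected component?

Starting from A we can reach A, B, C, D, E, F, G, H, I, J, K, L, M, N. That is one component of size 14.
The largest has 14 vertices.

14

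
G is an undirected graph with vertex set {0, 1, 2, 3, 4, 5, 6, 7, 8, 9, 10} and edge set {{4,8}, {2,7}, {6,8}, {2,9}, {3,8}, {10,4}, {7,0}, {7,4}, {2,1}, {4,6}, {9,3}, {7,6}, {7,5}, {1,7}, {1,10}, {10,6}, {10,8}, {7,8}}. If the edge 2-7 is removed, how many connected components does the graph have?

2 and 7 are still connected via 2-1-7, so the component count stays at 1.

1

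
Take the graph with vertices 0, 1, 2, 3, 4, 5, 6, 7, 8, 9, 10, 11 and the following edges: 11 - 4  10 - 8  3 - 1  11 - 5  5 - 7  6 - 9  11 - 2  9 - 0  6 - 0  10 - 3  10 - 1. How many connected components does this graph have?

3

Starting from 0 we can reach 0, 6, 9. That is one component of size 3.
Starting from 1 we can reach 1, 3, 8, 10. That is one component of size 4.
Starting from 2 we can reach 2, 4, 5, 7, 11. That is one component of size 5.
Total: 3 components.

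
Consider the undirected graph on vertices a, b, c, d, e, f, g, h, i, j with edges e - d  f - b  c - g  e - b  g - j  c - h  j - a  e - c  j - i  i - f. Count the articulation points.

3

Removing c increases the component count from 1 to 2, so c is a cut vertex.
Removing e increases the component count from 1 to 2, so e is a cut vertex.
Removing j increases the component count from 1 to 2, so j is a cut vertex.
By contrast removing g leaves 1 component; it is not a cut vertex. No other vertex is a cut vertex either.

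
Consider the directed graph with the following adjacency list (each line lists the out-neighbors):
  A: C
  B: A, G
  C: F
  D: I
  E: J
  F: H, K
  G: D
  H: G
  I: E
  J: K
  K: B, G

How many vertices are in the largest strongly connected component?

11

{A, B, C, D, E, F, G, H, I, J, K} are all mutually reachable — one SCC of size 11.
The largest has 11 vertices.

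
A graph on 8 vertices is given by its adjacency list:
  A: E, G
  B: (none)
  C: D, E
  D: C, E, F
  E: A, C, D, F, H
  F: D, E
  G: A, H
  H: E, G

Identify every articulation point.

Removing E increases the component count from 2 to 3, so E is a cut vertex.
By contrast removing F leaves 2 components; it is not a cut vertex. No other vertex is a cut vertex either.

E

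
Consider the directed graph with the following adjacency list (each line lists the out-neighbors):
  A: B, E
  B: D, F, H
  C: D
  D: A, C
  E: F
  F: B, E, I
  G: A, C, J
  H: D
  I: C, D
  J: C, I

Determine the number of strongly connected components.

{A, B, C, D, E, F, H, I} are all mutually reachable — one SCC of size 8.
{J} is an SCC by itself.
{G} is an SCC by itself.
That gives 3 strongly connected components.

3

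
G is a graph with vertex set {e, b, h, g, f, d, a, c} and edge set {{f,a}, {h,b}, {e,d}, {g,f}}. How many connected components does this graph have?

4

c is isolated — a component by itself.
Starting from d we can reach d, e. That is one component of size 2.
Starting from b we can reach b, h. That is one component of size 2.
Starting from a we can reach a, f, g. That is one component of size 3.
Total: 4 components.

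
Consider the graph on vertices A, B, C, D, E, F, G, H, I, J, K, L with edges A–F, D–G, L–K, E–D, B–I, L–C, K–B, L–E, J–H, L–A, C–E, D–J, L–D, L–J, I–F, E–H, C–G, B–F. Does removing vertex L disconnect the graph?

Yes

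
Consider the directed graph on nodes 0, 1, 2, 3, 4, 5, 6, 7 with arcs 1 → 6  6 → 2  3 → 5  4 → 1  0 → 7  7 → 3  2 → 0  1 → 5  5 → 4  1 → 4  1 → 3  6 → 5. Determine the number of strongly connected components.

1

{0, 1, 2, 3, 4, 5, 6, 7} are all mutually reachable — one SCC of size 8.
That gives 1 strongly connected component.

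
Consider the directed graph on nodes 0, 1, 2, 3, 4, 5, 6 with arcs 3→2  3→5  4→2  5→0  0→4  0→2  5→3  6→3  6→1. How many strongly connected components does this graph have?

6

{3, 5} are all mutually reachable — one SCC of size 2.
{2} is an SCC by itself.
{1} is an SCC by itself.
{6} is an SCC by itself.
{0} is an SCC by itself.
(and 1 more singleton SCC)
That gives 6 strongly connected components.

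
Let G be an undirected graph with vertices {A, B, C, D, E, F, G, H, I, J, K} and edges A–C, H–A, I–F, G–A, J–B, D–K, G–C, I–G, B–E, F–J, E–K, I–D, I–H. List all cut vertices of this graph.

I

Removing I increases the component count from 1 to 2, so I is a cut vertex.
By contrast removing J leaves 1 component; it is not a cut vertex. No other vertex is a cut vertex either.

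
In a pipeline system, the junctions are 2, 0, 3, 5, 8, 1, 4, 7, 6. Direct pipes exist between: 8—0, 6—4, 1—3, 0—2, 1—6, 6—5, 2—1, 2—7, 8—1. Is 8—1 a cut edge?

No

After removing 8—1, the path 8-0-2-1 still connects them, so the edge is not a bridge.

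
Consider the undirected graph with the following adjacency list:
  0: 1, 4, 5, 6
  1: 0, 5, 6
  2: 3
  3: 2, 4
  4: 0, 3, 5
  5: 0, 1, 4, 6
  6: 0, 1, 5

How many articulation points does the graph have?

2

Removing 3 increases the component count from 1 to 2, so 3 is a cut vertex.
Removing 4 increases the component count from 1 to 2, so 4 is a cut vertex.
By contrast removing 5 leaves 1 component; it is not a cut vertex. No other vertex is a cut vertex either.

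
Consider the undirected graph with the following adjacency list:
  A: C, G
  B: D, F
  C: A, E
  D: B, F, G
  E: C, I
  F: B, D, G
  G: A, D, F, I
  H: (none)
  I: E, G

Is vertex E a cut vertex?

Deleting E leaves 2 components (was 2), so E is not a cut vertex.

No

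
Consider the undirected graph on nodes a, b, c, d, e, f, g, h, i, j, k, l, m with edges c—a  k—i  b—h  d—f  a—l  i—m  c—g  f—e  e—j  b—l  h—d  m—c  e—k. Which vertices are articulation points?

c, e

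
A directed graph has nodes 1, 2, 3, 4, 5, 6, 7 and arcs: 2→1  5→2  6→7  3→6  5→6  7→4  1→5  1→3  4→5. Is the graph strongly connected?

Yes

From 2 we can reach every vertex (1, 2, 3, 4, 5, 6, 7), and every vertex can reach 2 (1, 2, 3, 4, 5, 6, 7). So the whole graph is one strongly connected component.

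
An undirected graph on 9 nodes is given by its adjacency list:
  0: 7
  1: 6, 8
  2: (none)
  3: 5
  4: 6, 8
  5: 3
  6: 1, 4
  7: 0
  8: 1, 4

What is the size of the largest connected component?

4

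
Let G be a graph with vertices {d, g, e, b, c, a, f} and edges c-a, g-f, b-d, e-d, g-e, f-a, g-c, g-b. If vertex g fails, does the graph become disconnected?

Yes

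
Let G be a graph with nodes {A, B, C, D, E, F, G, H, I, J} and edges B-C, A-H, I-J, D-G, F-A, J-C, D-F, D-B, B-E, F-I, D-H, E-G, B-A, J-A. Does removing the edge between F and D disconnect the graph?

No

After removing F-D, the path F-A-B-D still connects them, so the edge is not a bridge.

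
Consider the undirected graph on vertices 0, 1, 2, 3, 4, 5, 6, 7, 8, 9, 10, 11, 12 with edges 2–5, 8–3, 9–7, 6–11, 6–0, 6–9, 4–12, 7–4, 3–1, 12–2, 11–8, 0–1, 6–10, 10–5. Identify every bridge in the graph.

none

The edges on the cycle 6-11-8-3-1-0-6 are not bridges since each lies on that cycle.
Every edge lies on some cycle, so there are no bridges.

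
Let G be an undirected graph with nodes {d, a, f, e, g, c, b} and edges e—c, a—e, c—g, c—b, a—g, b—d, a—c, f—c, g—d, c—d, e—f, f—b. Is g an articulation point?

No

Deleting g leaves 1 component (was 1) (its neighbors a, c, d remain connected to each other), so g is not a cut vertex.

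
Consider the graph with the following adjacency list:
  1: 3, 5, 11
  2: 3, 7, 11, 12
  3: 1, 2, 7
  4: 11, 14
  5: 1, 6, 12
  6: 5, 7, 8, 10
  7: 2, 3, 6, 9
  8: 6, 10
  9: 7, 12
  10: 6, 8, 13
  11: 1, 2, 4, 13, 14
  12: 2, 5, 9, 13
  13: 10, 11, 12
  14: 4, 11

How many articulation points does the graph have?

1

Removing 11 increases the component count from 1 to 2, so 11 is a cut vertex.
By contrast removing 5 leaves 1 component; it is not a cut vertex. No other vertex is a cut vertex either.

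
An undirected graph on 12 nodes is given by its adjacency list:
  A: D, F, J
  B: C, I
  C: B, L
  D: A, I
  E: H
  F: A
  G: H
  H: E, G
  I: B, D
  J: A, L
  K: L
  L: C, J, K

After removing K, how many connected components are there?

With K gone, the remaining components are: {E, G, H}; {A, B, C, D, F, I, J, L}.
That is 2 components.

2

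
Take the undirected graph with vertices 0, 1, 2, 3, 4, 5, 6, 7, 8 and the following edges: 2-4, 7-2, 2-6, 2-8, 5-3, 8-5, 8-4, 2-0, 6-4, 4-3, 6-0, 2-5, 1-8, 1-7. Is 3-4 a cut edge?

After removing 3-4, the path 3-5-2-4 still connects them, so the edge is not a bridge.

No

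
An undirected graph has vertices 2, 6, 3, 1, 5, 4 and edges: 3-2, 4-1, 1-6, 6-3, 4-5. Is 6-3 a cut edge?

Yes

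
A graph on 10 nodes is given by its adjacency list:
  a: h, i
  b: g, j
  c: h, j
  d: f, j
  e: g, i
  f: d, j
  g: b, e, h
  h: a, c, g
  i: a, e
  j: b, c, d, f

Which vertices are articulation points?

Removing j increases the component count from 1 to 2, so j is a cut vertex.
By contrast removing e leaves 1 component; it is not a cut vertex. No other vertex is a cut vertex either.

j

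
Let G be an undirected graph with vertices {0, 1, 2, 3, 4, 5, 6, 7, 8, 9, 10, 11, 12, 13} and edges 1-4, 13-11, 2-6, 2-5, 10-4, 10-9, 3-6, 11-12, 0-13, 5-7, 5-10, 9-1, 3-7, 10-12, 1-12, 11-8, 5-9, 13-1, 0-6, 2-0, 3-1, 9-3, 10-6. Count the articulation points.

1

Removing 11 increases the component count from 1 to 2, so 11 is a cut vertex.
By contrast removing 12 leaves 1 component; it is not a cut vertex. No other vertex is a cut vertex either.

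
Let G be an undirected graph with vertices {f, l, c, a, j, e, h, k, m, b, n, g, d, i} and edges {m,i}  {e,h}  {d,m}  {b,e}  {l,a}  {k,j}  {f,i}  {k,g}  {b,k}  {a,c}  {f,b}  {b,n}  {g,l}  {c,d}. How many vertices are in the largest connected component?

14

Starting from a we can reach a, b, c, d, e, f, g, h, i, j, k, l, m, n. That is one component of size 14.
The largest has 14 vertices.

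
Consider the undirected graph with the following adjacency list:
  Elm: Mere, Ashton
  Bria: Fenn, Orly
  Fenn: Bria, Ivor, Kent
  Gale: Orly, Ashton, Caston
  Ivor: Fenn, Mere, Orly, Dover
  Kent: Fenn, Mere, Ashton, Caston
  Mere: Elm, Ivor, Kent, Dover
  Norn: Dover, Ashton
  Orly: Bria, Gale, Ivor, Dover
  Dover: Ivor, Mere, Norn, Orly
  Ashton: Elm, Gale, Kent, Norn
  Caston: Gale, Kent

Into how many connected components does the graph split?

1

Starting from Elm we can reach Elm, Bria, Fenn, Gale, Ivor, Kent, Mere, Norn, Orly, Dover, Ashton, Caston. That is one component of size 12.
Total: 1 component.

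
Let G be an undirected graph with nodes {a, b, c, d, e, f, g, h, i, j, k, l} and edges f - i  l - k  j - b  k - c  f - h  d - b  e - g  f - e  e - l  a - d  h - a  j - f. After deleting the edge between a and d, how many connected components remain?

a and d are still connected via a-h-f-j-b-d, so the component count stays at 1.

1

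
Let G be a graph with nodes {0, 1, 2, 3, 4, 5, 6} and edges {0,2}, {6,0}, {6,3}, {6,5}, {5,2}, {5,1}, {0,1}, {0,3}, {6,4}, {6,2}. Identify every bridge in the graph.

The edges on the cycle 6-0-1-5-6 are not bridges since each lies on that cycle.
But removing 6–4 disconnects 6 from 4 — this is a bridge.

4-6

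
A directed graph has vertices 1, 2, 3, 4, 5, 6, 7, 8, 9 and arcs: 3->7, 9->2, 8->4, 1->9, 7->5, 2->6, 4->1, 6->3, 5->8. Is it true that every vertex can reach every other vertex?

From 4 we can reach every vertex (1, 2, 3, 4, 5, 6, 7, 8, 9), and every vertex can reach 4 (1, 2, 3, 4, 5, 6, 7, 8, 9). So the whole graph is one strongly connected component.

Yes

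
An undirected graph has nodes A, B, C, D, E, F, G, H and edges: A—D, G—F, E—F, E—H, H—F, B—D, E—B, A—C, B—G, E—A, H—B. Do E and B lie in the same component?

Yes

From E we can reach A, B, C, D, E, F, G, H, which includes B.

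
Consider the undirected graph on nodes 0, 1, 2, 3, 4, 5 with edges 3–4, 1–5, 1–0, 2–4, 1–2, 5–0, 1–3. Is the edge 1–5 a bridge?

After removing 1–5, the path 1-0-5 still connects them, so the edge is not a bridge.

No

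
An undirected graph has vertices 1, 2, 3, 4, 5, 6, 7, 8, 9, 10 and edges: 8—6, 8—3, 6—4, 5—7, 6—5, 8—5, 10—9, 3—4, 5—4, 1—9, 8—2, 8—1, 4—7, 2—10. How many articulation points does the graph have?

Removing 8 increases the component count from 1 to 2, so 8 is a cut vertex.
By contrast removing 3 leaves 1 component; it is not a cut vertex. No other vertex is a cut vertex either.

1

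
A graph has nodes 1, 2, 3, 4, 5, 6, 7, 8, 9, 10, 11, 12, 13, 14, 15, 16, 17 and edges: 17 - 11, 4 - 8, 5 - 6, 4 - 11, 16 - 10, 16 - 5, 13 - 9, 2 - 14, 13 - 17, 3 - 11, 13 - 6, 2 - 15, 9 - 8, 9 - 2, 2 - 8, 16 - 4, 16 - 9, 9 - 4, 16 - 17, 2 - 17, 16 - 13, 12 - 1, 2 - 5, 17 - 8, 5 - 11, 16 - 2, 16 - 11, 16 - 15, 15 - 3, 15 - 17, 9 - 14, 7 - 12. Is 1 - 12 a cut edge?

Yes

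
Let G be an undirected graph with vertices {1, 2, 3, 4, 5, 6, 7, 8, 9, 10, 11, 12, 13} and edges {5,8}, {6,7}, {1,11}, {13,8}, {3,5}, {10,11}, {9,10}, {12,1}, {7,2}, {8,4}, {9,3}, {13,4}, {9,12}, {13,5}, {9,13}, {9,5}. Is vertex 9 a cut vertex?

Yes

Deleting 9 raises the number of components from 2 to 3, so 9 is a cut vertex.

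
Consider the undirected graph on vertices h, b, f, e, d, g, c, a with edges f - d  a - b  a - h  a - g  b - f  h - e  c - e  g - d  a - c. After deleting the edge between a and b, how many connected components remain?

1

a and b are still connected via a-g-d-f-b, so the component count stays at 1.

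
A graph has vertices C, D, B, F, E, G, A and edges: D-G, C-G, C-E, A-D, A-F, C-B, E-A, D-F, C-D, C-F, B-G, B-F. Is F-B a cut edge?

No

After removing F-B, the path F-C-B still connects them, so the edge is not a bridge.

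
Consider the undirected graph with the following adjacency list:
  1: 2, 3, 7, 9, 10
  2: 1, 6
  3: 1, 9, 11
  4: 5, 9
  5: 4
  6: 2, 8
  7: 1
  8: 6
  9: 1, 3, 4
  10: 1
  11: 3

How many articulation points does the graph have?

Removing 1 increases the component count from 1 to 4, so 1 is a cut vertex.
Removing 2 increases the component count from 1 to 2, so 2 is a cut vertex.
Removing 3 increases the component count from 1 to 2, so 3 is a cut vertex.
Likewise 4, 6, 9 are cut vertices.
By contrast removing 10 leaves 1 component; it is not a cut vertex. No other vertex is a cut vertex either.

6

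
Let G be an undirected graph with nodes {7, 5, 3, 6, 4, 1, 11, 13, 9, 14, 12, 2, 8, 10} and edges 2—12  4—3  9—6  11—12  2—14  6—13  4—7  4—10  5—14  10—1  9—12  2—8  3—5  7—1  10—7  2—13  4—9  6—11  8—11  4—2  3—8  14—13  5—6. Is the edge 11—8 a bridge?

After removing 11—8, the path 11-12-2-8 still connects them, so the edge is not a bridge.

No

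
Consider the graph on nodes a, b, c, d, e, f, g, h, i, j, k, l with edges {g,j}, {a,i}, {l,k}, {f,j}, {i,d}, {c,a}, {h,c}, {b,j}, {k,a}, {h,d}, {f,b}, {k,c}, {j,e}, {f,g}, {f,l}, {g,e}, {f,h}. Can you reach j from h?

Yes

From h we can reach a, b, c, d, e, f, g, h, i, j, k, l, which includes j.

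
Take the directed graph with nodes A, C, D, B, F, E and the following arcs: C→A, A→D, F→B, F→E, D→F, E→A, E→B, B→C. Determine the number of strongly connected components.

1

{A, B, C, D, E, F} are all mutually reachable — one SCC of size 6.
That gives 1 strongly connected component.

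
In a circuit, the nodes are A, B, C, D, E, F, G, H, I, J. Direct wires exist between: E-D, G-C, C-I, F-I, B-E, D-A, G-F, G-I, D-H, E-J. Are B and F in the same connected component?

No

The component containing B is {A, B, D, E, H, J}, and F is not in it.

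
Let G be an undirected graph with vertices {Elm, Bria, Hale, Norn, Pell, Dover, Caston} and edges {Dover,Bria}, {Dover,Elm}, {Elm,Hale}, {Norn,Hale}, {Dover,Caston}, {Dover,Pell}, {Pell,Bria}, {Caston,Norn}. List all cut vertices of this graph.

Removing Dover increases the component count from 1 to 2, so Dover is a cut vertex.
By contrast removing Pell leaves 1 component; it is not a cut vertex. No other vertex is a cut vertex either.

Dover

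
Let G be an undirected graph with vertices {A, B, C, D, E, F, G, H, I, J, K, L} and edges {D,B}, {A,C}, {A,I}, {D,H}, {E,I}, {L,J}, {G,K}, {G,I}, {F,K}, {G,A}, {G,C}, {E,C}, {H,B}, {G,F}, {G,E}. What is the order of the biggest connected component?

Starting from J we can reach J, L. That is one component of size 2.
Starting from B we can reach B, D, H. That is one component of size 3.
Starting from A we can reach A, C, E, F, G, I, K. That is one component of size 7.
The largest has 7 vertices.

7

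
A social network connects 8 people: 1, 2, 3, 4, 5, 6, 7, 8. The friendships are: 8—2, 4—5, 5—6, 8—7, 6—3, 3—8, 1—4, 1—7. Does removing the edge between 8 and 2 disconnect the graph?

Yes

Removing 8—2 leaves no path between 8 and 2: the component count goes from 1 to 2. So it is a bridge.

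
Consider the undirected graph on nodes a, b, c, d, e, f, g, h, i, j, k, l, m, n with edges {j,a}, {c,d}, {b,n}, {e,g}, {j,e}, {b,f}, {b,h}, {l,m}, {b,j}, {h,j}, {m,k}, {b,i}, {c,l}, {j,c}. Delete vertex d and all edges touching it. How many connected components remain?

1

With d gone, the remaining components are: {a, b, c, e, f, g, h, i, j, k, l, m, n}.
That is 1 component.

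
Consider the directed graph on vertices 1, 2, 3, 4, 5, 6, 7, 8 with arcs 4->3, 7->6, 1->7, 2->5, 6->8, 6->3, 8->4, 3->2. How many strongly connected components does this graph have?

8

{4} is an SCC by itself.
{3} is an SCC by itself.
{8} is an SCC by itself.
{5} is an SCC by itself.
{7} is an SCC by itself.
(and 3 more singleton SCCs)
That gives 8 strongly connected components.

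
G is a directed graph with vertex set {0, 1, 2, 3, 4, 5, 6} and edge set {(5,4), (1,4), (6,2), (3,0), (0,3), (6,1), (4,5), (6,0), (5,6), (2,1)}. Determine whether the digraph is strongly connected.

No

There is no directed path from 3 to 4, so the graph is not strongly connected.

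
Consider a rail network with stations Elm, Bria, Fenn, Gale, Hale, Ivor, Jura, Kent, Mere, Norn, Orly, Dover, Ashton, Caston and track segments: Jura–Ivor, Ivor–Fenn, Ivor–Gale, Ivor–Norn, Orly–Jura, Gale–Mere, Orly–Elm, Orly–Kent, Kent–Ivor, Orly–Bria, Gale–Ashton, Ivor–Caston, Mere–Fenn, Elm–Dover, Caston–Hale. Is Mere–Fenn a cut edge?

No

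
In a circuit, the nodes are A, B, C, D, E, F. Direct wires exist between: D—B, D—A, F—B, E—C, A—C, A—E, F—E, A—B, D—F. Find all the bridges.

none

The edges on the cycle D-F-E-C-A-D are not bridges since each lies on that cycle.
Every edge lies on some cycle, so there are no bridges.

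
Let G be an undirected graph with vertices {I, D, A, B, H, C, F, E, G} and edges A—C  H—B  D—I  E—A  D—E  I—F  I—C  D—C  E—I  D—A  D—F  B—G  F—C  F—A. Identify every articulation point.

Removing B increases the component count from 2 to 3, so B is a cut vertex.
By contrast removing A leaves 2 components; it is not a cut vertex. No other vertex is a cut vertex either.

B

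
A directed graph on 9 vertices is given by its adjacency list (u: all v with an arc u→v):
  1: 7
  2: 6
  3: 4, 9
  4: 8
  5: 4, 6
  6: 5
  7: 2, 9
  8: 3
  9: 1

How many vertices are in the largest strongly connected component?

{1, 2, 3, 4, 5, 6, 7, 8, 9} are all mutually reachable — one SCC of size 9.
The largest has 9 vertices.

9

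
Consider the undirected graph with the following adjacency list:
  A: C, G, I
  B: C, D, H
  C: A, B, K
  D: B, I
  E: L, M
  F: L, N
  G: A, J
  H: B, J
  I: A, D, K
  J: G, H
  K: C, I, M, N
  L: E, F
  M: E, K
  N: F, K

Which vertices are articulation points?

K

Removing K increases the component count from 1 to 2, so K is a cut vertex.
By contrast removing G leaves 1 component; it is not a cut vertex. No other vertex is a cut vertex either.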